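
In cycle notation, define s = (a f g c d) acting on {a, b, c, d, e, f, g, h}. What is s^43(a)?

a lies in the 5-cycle (a f g c d).
Since the cycle has length 5, s^43 acts on it the same as s^3 (43 mod 5 = 3).
Stepping 3 places around the cycle: a → f → g → c.

c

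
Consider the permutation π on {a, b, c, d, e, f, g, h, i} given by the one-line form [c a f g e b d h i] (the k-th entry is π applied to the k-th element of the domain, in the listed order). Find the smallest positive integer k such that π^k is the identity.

Decomposing into disjoint cycles gives cycle lengths 4, 2, 1, 1, 1.
Since disjoint cycles commute, ord(π) = lcm(4, 2) = 4.

4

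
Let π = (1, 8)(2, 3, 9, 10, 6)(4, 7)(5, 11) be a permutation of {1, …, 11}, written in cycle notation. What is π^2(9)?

9 lies in the 5-cycle (2, 3, 9, 10, 6).
Advancing 2 steps from 9: 9 → 10 → 6.

6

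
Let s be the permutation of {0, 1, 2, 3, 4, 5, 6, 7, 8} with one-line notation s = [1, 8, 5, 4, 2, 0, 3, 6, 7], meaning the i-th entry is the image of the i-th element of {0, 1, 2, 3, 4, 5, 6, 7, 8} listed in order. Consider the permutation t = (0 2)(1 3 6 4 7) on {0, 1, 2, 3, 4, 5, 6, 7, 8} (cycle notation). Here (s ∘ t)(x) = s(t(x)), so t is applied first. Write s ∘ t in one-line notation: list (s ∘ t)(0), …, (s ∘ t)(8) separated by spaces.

5 4 1 3 6 0 2 8 7

(s ∘ t)(x) = s(t(x)). Computing each image: s(t(0)) = s(2) = 5, s(t(1)) = s(3) = 4, s(t(2)) = s(0) = 1, s(t(3)) = s(6) = 3, s(t(4)) = s(7) = 6, s(t(5)) = s(5) = 0, s(t(6)) = s(4) = 2, s(t(7)) = s(1) = 8, s(t(8)) = s(8) = 7.
Hence s ∘ t = [5 4 1 3 6 0 2 8 7].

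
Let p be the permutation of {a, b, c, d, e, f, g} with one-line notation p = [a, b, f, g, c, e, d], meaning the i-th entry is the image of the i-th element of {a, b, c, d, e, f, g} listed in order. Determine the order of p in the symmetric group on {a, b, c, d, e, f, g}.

6

Decomposing into disjoint cycles gives cycle lengths 3, 2, 1, 1.
Since disjoint cycles commute, ord(p) = lcm(3, 2) = 6.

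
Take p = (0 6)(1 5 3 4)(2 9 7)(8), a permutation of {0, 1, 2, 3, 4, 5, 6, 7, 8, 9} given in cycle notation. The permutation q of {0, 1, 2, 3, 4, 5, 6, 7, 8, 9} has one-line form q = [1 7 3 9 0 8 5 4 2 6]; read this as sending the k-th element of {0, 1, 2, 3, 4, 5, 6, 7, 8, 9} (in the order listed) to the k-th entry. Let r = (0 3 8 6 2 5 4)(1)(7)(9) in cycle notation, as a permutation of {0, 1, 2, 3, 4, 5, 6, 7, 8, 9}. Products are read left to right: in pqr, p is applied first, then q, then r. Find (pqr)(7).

8

(pqr)(7) = r(q(p(7))). p(7) = 2, then q(2) = 3, then r(3) = 8, so the result is 8.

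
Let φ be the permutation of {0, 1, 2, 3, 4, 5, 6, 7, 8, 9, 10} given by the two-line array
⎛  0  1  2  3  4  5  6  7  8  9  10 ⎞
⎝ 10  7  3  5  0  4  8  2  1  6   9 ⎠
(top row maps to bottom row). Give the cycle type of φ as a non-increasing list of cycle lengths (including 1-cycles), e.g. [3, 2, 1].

[11]

The disjoint cycles are (0 10 9 6 8 1 7 2 3 5 4), with lengths 11 in non-increasing order.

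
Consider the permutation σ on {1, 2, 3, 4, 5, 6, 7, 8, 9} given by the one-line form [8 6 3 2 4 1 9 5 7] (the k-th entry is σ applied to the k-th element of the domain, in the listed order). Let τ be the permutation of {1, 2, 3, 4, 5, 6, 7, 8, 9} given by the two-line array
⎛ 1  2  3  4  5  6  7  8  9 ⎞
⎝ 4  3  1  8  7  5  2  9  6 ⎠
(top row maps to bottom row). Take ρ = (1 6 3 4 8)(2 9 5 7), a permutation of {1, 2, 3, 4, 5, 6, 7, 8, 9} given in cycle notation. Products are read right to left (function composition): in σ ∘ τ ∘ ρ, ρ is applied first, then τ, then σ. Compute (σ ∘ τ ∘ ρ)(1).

4

(σ ∘ τ ∘ ρ)(1) = σ(τ(ρ(1))). ρ(1) = 6, then τ(6) = 5, then σ(5) = 4, so the result is 4.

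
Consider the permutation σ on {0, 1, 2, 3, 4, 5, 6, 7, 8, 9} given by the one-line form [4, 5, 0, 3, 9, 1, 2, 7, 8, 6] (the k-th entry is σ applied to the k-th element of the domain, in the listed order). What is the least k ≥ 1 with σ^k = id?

The disjoint-cycle form of σ has cycle lengths 5, 2, 1, 1, 1.
Since disjoint cycles commute, ord(σ) = lcm(5, 2) = 10.

10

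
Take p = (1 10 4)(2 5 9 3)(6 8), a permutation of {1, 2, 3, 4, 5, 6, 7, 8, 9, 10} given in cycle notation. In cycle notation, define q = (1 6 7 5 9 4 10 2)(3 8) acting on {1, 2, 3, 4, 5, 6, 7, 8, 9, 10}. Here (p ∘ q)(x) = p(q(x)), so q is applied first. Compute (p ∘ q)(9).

(p ∘ q)(9) = p(q(9)). q(9) = 4, then p(4) = 1. So (p ∘ q)(9) = 1.

1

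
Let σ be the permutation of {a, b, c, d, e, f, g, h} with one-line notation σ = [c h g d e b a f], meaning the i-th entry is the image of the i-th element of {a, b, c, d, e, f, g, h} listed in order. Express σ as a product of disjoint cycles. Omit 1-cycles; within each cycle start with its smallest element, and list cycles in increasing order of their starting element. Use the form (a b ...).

(a c g)(b h f)

From a: a → c → g → a, closing the cycle (a c g).
Continuing from each remaining unvisited element yields (a c g)(b h f).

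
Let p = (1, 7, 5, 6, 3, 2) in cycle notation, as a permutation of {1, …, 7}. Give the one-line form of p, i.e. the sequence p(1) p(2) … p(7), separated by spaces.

7 1 2 4 6 3 5

Image by image: 1→7, 2→1, 3→2, 4→4, 5→6, 6→3, 7→5.
So the one-line form is 7 1 2 4 6 3 5.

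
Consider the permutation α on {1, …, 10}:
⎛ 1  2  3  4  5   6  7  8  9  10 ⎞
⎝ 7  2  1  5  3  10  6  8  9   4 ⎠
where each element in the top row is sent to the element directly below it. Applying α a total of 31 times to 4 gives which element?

1

Tracing 4 → 5 → … returns to 4 after 7 steps, so 4 lies in a 7-cycle (1, 7, 6, 10, 4, 5, 3).
Powers repeat with period 7 on this cycle, and 31 mod 7 = 3, so α^31(4) = α^3(4).
Stepping 3 places around the cycle: 4 → 5 → 3 → 1.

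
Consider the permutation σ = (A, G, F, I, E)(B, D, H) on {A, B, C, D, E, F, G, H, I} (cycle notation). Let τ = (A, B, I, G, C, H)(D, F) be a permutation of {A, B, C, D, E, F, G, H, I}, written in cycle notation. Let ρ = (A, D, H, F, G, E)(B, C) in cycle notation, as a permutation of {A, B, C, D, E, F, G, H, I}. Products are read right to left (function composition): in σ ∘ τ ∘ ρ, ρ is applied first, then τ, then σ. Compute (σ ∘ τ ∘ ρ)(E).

Apply the permutations in order: ρ(E) = A, then τ(A) = B, then σ(B) = D. So (σ ∘ τ ∘ ρ)(E) = D.

D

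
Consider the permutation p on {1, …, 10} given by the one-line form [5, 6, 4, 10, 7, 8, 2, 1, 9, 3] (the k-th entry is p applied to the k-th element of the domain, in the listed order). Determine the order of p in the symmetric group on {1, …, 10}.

Decomposing into disjoint cycles gives cycle lengths 6, 3, 1.
The order is lcm(6, 3) = 6.

6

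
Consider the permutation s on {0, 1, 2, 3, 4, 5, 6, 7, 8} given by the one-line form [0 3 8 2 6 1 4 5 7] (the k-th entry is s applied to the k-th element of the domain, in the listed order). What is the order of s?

Decomposing into disjoint cycles gives cycle lengths 6, 2, 1.
Since disjoint cycles commute, ord(s) = lcm(6, 2) = 6.

6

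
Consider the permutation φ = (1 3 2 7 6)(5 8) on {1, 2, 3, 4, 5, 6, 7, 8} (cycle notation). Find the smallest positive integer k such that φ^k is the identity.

10

The cycle type of φ is (5, 2, 1).
The order is lcm(5, 2) = 10.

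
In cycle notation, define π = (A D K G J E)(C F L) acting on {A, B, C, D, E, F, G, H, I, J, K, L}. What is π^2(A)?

K

A lies in the 6-cycle (A D K G J E).
Stepping 2 places around the cycle: A → D → K.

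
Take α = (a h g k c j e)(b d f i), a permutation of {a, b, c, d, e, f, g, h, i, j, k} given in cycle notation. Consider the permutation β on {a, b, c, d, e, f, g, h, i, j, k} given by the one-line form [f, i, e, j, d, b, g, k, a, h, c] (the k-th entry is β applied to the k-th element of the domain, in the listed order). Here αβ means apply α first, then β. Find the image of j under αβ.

(αβ)(j) = β(α(j)). α(j) = e, then β(e) = d. So (αβ)(j) = d.

d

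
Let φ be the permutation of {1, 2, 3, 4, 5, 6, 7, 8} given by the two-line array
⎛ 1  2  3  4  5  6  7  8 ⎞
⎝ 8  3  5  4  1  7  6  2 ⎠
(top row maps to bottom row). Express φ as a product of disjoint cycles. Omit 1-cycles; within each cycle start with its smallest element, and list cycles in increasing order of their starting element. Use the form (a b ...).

Iterating φ from 1 gives 1 → 8 → 2 → 3 → 5 → 1; that is the 5-cycle (1 8 2 3 5).
Continuing from each remaining unvisited element yields (1 8 2 3 5)(6 7).

(1 8 2 3 5)(6 7)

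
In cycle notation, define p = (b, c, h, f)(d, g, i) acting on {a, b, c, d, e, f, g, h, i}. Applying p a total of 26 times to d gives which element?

i

d lies in the 3-cycle (d, g, i).
Powers repeat with period 3 on this cycle, and 26 mod 3 = 2, so p^26(d) = p^2(d).
Advancing 2 steps from d: d → g → i.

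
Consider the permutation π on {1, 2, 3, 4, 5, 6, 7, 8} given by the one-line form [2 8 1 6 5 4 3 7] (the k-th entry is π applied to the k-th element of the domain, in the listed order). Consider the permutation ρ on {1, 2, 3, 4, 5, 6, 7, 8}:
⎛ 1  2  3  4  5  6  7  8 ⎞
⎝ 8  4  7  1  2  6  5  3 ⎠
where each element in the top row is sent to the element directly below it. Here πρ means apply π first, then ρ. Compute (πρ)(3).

8

First apply π: π(3) = 1, then ρ(1) = 8. Thus (πρ)(3) = 8.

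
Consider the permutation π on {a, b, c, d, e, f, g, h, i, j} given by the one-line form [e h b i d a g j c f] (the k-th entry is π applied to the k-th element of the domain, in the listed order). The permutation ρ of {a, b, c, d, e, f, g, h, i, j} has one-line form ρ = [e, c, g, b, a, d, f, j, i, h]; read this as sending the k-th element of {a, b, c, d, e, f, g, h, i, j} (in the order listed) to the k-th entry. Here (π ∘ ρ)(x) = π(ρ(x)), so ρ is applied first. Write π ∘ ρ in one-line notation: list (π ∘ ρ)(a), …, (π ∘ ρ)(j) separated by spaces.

d b g h e i a f c j

(π ∘ ρ)(x) = π(ρ(x)). Computing each image: π(ρ(a)) = π(e) = d, π(ρ(b)) = π(c) = b, π(ρ(c)) = π(g) = g, π(ρ(d)) = π(b) = h, π(ρ(e)) = π(a) = e, π(ρ(f)) = π(d) = i, π(ρ(g)) = π(f) = a, π(ρ(h)) = π(j) = f, π(ρ(i)) = π(i) = c, π(ρ(j)) = π(h) = j.
Hence π ∘ ρ = [d b g h e i a f c j].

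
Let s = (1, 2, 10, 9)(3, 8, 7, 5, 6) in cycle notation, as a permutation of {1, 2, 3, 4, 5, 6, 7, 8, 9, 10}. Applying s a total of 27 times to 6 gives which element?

8

6 lies in the 5-cycle (3, 8, 7, 5, 6).
Since the cycle has length 5, s^27 acts on it the same as s^2 (27 mod 5 = 2).
Advancing 2 steps from 6: 6 → 3 → 8.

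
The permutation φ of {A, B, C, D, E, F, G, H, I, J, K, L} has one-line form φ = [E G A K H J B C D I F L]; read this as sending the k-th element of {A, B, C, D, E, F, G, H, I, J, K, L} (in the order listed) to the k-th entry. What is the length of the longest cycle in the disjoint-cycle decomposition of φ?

Decomposing into disjoint cycles gives (A, E, H, C)(B, G)(D, K, F, J, I); the longest has length 5.

5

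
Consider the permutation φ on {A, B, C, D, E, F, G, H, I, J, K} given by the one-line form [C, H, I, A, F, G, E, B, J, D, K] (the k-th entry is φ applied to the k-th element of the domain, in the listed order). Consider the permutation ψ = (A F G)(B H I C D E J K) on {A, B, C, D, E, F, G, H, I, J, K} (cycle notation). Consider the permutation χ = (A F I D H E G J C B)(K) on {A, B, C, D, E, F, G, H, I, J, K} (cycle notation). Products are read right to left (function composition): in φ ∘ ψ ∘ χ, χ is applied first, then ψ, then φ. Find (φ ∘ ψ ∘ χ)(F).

Chase F: χ(F) = I; ψ(I) = C; φ(C) = I. Hence (φ ∘ ψ ∘ χ)(F) = I.

I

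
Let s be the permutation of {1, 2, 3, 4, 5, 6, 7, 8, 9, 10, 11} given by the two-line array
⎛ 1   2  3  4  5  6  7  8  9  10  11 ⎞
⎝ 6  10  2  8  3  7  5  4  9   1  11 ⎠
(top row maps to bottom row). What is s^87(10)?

Tracing 10 → 1 → … returns to 10 after 7 steps, so 10 lies in a 7-cycle (1, 6, 7, 5, 3, 2, 10).
Since the cycle has length 7, s^87 acts on it the same as s^3 (87 mod 7 = 3).
Stepping 3 places around the cycle: 10 → 1 → 6 → 7.

7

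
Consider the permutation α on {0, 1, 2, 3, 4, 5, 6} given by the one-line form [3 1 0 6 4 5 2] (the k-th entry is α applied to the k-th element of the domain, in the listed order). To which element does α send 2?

0

2 is element number 3 of the domain, and entry number 3 of the one-line form is 0, so α(2) = 0.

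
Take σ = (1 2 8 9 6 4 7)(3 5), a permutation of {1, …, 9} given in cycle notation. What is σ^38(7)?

8

7 lies in the 7-cycle (1 2 8 9 6 4 7).
On a 7-cycle, σ^7 is the identity, so σ^38 = σ^3 there (38 ≡ 3 mod 7).
Advancing 3 steps from 7: 7 → 1 → 2 → 8.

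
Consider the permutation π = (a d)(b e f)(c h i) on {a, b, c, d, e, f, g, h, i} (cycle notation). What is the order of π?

The cycle type of π is (3, 3, 2, 1).
The order of π is the least common multiple of its cycle lengths: lcm(3, 3, 2) = 6.

6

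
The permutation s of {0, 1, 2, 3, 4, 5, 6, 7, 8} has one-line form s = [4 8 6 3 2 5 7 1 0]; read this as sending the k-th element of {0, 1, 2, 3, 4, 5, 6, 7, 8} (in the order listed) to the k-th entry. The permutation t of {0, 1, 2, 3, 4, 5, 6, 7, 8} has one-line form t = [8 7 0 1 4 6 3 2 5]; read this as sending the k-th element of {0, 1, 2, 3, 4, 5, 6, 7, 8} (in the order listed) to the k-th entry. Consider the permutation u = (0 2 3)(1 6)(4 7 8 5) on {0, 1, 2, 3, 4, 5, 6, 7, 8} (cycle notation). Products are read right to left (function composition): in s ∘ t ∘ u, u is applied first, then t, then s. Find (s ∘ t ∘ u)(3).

0

Chase 3: u(3) = 0; t(0) = 8; s(8) = 0. Hence (s ∘ t ∘ u)(3) = 0.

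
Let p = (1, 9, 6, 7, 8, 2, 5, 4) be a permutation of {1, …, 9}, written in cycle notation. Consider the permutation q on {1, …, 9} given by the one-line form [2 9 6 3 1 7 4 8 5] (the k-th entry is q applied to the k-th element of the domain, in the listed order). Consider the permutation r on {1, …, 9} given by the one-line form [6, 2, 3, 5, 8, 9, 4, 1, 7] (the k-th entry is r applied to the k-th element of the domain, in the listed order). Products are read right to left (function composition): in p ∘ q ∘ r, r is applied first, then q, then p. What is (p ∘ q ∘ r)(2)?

Apply the permutations in order: r(2) = 2, then q(2) = 9, then p(9) = 6. So (p ∘ q ∘ r)(2) = 6.

6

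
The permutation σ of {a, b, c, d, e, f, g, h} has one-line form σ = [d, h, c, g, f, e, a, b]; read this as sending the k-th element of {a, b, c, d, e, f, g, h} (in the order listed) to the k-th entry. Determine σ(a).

a is element number 1 of the domain, and entry number 1 of the one-line form is d, so σ(a) = d.

d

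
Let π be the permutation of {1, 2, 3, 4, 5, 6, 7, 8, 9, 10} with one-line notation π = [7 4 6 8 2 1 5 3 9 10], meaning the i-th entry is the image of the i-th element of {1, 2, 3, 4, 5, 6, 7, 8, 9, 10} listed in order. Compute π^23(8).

Tracing 8 → 3 → … returns to 8 after 8 steps, so 8 lies in an 8-cycle (1, 7, 5, 2, 4, 8, 3, 6).
Powers repeat with period 8 on this cycle, and 23 mod 8 = 7, so π^23(8) = π^7(8).
Stepping 7 places around the cycle: 8 → 3 → 6 → 1 → 7 → 5 → 2 → 4.

4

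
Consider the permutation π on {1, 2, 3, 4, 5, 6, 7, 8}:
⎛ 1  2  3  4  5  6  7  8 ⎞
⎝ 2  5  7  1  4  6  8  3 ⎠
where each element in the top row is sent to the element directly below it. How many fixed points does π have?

The fixed points (elements with π(x) = x) are {6}, so there is 1.

1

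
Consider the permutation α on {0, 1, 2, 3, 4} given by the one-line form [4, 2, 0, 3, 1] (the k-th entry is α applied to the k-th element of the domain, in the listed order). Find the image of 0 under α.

4

0 is element number 1 of the domain, and entry number 1 of the one-line form is 4, so α(0) = 4.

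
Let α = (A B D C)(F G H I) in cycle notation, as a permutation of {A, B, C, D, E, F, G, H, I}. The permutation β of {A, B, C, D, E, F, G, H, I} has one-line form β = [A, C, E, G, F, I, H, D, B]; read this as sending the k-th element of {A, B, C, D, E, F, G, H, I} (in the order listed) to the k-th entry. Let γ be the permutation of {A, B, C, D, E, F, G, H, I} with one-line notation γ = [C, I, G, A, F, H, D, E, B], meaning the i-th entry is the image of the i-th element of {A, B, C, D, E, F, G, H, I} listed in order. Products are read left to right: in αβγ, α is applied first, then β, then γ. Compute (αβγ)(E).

Chase E: α(E) = E; β(E) = F; γ(F) = H. Hence (αβγ)(E) = H.

H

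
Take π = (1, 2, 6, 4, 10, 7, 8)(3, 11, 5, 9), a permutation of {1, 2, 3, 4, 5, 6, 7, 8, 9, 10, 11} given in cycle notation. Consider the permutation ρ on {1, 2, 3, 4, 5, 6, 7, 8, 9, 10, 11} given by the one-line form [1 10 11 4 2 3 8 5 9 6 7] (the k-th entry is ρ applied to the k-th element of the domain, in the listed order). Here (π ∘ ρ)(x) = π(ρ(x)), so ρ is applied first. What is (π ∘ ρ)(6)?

First apply ρ: ρ(6) = 3, then π(3) = 11. Thus (π ∘ ρ)(6) = 11.

11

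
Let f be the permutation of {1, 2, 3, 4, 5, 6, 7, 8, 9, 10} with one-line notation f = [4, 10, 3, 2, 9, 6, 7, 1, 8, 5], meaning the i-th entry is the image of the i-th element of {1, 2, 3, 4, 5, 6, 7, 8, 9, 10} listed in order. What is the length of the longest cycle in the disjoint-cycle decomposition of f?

7

Decomposing into disjoint cycles gives (1, 4, 2, 10, 5, 9, 8); the longest has length 7.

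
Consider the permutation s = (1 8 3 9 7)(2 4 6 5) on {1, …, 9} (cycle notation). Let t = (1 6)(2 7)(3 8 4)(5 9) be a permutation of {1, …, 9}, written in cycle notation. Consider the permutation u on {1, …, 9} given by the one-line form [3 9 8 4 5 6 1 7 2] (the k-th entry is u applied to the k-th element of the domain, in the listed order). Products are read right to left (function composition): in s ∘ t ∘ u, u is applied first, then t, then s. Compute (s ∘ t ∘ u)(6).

8

(s ∘ t ∘ u)(6) = s(t(u(6))). u(6) = 6, then t(6) = 1, then s(1) = 8, so the result is 8.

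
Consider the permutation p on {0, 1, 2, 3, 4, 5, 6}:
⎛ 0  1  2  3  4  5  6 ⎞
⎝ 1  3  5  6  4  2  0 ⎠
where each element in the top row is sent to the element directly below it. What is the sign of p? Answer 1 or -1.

In disjoint-cycle form the cycle lengths are 4, 2, 1.
A cycle is odd iff its length is even; p has 2 even-length cycles, so sgn(p) = (−1)^2 and p is even.

1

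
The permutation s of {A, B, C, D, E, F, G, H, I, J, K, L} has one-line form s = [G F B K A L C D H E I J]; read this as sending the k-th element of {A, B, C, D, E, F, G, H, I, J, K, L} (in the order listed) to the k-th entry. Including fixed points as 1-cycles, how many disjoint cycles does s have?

2

The cycle decomposition is (A G C B F L J E)(D K I H), which has 2 cycles (counting 1-cycles).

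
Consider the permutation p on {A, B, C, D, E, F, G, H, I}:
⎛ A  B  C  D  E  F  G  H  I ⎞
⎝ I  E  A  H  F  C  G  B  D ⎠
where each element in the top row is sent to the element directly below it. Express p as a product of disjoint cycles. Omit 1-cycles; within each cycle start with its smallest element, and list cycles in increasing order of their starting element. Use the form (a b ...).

From A: A → I → D → H → B → E → F → C → A, closing the cycle (A I D H B E F C).
Continuing from each remaining unvisited element yields (A I D H B E F C).

(A I D H B E F C)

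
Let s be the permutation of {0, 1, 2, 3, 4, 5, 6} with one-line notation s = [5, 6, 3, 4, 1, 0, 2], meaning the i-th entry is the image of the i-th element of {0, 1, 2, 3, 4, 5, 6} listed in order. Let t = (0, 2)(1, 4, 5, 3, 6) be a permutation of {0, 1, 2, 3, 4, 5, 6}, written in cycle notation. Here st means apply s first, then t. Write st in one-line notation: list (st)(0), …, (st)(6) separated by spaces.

3 1 6 5 4 2 0

Chase each element through s then t: 0 → 5 → 3; 1 → 6 → 1; 2 → 3 → 6; 3 → 4 → 5; 4 → 1 → 4; 5 → 0 → 2; 6 → 2 → 0.
Collecting the images, st = [3 1 6 5 4 2 0].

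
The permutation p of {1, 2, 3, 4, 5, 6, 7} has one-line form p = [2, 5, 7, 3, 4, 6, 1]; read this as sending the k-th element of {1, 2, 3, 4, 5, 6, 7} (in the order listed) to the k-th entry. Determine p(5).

5 is element number 5 of the domain, and entry number 5 of the one-line form is 4, so p(5) = 4.

4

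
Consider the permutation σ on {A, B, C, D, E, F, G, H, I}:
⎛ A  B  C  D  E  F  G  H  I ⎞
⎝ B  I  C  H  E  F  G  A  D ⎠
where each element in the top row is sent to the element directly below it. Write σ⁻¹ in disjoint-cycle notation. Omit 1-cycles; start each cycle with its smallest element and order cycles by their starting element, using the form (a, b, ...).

The cycle decomposition of σ is (A, B, I, D, H).
Reversing each cycle (and rotating so the smallest element leads) gives σ⁻¹ = (A, H, D, I, B).

(A, H, D, I, B)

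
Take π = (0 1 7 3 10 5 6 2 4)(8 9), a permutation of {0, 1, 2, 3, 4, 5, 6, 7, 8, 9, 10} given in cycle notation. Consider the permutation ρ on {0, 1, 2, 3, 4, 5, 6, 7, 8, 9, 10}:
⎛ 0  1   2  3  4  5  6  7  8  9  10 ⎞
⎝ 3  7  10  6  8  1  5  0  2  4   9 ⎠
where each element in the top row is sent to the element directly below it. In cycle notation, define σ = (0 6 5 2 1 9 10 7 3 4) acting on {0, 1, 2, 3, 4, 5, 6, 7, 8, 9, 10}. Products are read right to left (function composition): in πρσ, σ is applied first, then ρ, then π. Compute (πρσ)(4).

Apply the permutations in order: σ(4) = 0, then ρ(0) = 3, then π(3) = 10. So (πρσ)(4) = 10.

10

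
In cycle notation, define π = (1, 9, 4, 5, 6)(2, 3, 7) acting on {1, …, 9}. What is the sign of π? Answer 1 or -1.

The cycle lengths are 5, 3, 1.
A cycle is odd iff its length is even; π has 0 even-length cycles, so sgn(π) = (−1)^0 and π is even.

1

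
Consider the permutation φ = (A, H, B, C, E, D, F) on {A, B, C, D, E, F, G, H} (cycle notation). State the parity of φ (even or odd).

even

The cycle lengths are 7, 1.
A cycle is odd iff its length is even; φ has 0 even-length cycles, so sgn(φ) = (−1)^0 and φ is even.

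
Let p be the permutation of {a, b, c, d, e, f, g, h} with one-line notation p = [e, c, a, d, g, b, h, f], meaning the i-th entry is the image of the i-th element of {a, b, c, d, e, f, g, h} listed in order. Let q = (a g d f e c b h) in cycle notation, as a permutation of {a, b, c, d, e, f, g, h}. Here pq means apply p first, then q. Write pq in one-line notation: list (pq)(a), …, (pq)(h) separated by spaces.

c b g f d h a e

Chase each element through p then q: a → e → c; b → c → b; c → a → g; d → d → f; e → g → d; f → b → h; g → h → a; h → f → e.
Collecting the images, pq = [c b g f d h a e].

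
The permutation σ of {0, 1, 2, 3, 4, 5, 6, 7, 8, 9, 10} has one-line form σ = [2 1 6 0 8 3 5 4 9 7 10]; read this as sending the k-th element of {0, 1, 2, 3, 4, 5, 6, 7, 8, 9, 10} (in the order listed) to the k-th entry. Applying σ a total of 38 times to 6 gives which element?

0

Tracing 6 → 5 → … returns to 6 after 5 steps, so 6 lies in a 5-cycle (0 2 6 5 3).
On a 5-cycle, σ^5 is the identity, so σ^38 = σ^3 there (38 ≡ 3 mod 5).
Advancing 3 steps from 6: 6 → 5 → 3 → 0.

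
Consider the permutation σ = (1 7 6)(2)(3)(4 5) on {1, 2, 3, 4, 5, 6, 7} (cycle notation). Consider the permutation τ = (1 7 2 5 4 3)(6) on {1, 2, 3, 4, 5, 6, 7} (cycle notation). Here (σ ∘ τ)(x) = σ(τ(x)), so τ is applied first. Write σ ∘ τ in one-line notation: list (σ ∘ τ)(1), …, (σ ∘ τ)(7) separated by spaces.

(σ ∘ τ)(x) = σ(τ(x)). Computing each image: σ(τ(1)) = σ(7) = 6, σ(τ(2)) = σ(5) = 4, σ(τ(3)) = σ(1) = 7, σ(τ(4)) = σ(3) = 3, σ(τ(5)) = σ(4) = 5, σ(τ(6)) = σ(6) = 1, σ(τ(7)) = σ(2) = 2.
Hence σ ∘ τ = [6 4 7 3 5 1 2].

6 4 7 3 5 1 2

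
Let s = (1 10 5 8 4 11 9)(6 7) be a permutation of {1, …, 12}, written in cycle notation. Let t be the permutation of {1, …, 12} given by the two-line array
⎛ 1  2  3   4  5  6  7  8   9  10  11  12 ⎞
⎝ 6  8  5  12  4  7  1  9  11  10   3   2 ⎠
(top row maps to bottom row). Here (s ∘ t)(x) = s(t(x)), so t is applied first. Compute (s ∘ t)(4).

12

(s ∘ t)(4) = s(t(4)). t(4) = 12, then s(12) = 12. So (s ∘ t)(4) = 12.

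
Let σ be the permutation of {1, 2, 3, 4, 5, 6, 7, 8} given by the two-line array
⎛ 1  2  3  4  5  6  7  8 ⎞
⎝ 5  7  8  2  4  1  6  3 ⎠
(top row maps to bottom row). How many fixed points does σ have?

0

No element satisfies σ(x) = x, so there are 0 fixed points.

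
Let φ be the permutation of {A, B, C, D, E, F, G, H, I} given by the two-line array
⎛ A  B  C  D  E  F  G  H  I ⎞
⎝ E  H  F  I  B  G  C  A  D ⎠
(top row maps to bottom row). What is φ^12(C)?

C

Tracing C → F → … returns to C after 3 steps, so C lies in a 3-cycle (C, F, G).
On a 3-cycle, φ^3 is the identity, so φ^12 = φ^0 there (12 ≡ 0 mod 3).
So φ^12(C) = C.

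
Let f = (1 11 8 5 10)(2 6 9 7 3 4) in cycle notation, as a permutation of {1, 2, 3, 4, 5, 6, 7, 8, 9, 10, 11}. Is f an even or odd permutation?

The cycle lengths are 6, 5.
A cycle of length ℓ contributes ℓ−1 transpositions, so f is a product of 5 + 4 = 9 transpositions — odd.

odd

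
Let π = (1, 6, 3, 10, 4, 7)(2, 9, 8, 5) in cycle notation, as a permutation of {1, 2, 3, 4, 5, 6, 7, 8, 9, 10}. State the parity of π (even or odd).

even

The cycle lengths are 6, 4.
A cycle of length ℓ contributes ℓ−1 transpositions, so π is a product of 5 + 3 = 8 transpositions — even.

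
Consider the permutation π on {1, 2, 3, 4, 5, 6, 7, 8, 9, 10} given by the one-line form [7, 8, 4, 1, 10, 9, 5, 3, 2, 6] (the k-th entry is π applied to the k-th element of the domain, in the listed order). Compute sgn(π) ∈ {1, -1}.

In disjoint-cycle form the cycle lengths are 10.
A cycle of length ℓ contributes ℓ−1 transpositions, so π is a product of 9 transpositions — odd.

-1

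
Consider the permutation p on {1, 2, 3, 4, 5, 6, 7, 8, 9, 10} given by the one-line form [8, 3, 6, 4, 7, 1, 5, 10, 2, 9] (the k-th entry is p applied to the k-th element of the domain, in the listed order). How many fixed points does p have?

The fixed points (elements with p(x) = x) are {4}, so there is 1.

1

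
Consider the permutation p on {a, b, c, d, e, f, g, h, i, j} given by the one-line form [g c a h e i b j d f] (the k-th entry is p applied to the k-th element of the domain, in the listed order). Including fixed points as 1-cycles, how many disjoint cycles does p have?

3

The cycle decomposition is (a g b c)(d h j f i)(e), which has 3 cycles (counting 1-cycles).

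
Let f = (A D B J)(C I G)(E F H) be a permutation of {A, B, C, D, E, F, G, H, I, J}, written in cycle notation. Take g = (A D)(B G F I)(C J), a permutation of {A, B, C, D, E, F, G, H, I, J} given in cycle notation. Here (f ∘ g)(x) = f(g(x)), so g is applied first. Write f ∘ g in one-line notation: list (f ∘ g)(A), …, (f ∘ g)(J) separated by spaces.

B C A D F G H E J I

For each element, apply g then f: A → D → B; B → G → C; C → J → A; D → A → D; E → E → F; F → I → G; G → F → H; H → H → E; I → B → J; J → C → I.
So f ∘ g in one-line form is B C A D F G H E J I.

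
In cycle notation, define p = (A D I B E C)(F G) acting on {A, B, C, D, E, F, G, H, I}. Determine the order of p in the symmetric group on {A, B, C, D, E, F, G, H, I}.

6

The disjoint cycles have lengths 6, 2, 1.
Since disjoint cycles commute, ord(p) = lcm(6, 2) = 6.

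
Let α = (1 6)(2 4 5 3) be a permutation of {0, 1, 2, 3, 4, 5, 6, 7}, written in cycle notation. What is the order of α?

4

The disjoint cycles have lengths 4, 2, 1, 1.
The order of α is the least common multiple of its cycle lengths: lcm(4, 2) = 4.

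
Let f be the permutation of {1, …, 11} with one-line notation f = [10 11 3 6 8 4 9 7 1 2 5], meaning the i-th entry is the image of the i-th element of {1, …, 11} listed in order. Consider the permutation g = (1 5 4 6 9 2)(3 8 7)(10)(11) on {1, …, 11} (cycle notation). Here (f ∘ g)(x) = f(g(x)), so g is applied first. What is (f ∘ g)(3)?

7

First apply g: g(3) = 8, then f(8) = 7. Thus (f ∘ g)(3) = 7.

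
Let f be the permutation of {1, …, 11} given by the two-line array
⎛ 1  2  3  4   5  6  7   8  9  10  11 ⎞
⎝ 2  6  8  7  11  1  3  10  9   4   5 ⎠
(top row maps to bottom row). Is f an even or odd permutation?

odd

In disjoint-cycle form the cycle lengths are 5, 3, 2, 1.
A cycle is odd iff its length is even; f has 1 even-length cycle, so sgn(f) = (−1)^1 and f is odd.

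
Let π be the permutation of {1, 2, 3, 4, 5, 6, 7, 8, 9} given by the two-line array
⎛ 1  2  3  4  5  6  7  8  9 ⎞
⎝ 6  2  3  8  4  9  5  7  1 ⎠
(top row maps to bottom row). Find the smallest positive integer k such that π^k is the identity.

12

Decomposing into disjoint cycles gives cycle lengths 4, 3, 1, 1.
Since disjoint cycles commute, ord(π) = lcm(4, 3) = 12.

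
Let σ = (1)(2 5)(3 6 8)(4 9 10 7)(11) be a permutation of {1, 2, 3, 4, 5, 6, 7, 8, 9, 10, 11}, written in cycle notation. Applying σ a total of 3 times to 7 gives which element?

7 lies in the 4-cycle (4 9 10 7).
Stepping 3 places around the cycle: 7 → 4 → 9 → 10.

10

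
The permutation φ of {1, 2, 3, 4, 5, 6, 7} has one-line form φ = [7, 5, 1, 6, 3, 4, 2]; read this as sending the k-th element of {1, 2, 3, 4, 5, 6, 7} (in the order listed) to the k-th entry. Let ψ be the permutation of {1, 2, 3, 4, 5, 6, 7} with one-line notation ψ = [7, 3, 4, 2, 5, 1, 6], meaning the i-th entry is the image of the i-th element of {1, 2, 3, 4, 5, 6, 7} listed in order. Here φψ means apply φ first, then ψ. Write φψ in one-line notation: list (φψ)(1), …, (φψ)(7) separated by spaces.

6 5 7 1 4 2 3

(φψ)(x) = ψ(φ(x)). Computing each image: ψ(φ(1)) = ψ(7) = 6, ψ(φ(2)) = ψ(5) = 5, ψ(φ(3)) = ψ(1) = 7, ψ(φ(4)) = ψ(6) = 1, ψ(φ(5)) = ψ(3) = 4, ψ(φ(6)) = ψ(4) = 2, ψ(φ(7)) = ψ(2) = 3.
Hence φψ = [6 5 7 1 4 2 3].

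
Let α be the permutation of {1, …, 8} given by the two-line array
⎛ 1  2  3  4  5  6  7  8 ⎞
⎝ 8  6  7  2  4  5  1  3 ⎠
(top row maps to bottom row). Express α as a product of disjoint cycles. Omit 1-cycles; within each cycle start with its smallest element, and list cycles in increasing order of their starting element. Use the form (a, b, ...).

Start at 1 and follow images: 1 → 8 → 3 → 7 → 1, giving the cycle (1, 8, 3, 7).
Continuing from each remaining unvisited element yields (1, 8, 3, 7)(2, 6, 5, 4).

(1, 8, 3, 7)(2, 6, 5, 4)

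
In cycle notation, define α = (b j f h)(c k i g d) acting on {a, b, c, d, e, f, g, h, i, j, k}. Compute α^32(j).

j

j lies in the 4-cycle (b j f h).
Since the cycle has length 4, α^32 acts on it the same as α^0 (32 mod 4 = 0).
So α^32(j) = j.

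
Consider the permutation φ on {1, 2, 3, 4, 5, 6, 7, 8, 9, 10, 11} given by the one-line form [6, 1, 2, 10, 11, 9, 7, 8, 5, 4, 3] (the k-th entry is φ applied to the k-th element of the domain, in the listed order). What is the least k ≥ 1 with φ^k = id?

Writing φ as disjoint cycles, the cycle lengths are 7, 2, 1, 1.
Since disjoint cycles commute, ord(φ) = lcm(7, 2) = 14.

14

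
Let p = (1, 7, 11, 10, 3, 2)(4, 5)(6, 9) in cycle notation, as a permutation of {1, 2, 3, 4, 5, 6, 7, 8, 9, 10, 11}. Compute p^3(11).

11 lies in the 6-cycle (1, 7, 11, 10, 3, 2).
Stepping 3 places around the cycle: 11 → 10 → 3 → 2.

2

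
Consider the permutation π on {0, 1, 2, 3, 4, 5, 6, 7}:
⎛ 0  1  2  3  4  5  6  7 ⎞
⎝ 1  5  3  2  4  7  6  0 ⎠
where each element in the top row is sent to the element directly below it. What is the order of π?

4

Writing π as disjoint cycles, the cycle lengths are 4, 2, 1, 1.
The order is lcm(4, 2) = 4.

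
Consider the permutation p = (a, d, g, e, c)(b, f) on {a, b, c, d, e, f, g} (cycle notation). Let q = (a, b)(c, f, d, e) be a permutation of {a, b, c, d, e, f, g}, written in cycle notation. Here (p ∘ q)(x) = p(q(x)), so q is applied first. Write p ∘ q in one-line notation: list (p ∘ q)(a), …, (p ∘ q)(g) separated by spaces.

Chase each element through q then p: a → b → f; b → a → d; c → f → b; d → e → c; e → c → a; f → d → g; g → g → e.
Collecting the images, p ∘ q = [f d b c a g e].

f d b c a g e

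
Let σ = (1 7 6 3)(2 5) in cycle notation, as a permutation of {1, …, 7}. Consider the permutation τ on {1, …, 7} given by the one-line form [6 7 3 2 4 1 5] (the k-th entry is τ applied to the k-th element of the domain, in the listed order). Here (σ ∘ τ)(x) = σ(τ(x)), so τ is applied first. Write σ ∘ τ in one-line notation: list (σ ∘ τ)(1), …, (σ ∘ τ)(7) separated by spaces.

Chase each element through τ then σ: 1 → 6 → 3; 2 → 7 → 6; 3 → 3 → 1; 4 → 2 → 5; 5 → 4 → 4; 6 → 1 → 7; 7 → 5 → 2.
So σ ∘ τ in one-line form is 3 6 1 5 4 7 2.

3 6 1 5 4 7 2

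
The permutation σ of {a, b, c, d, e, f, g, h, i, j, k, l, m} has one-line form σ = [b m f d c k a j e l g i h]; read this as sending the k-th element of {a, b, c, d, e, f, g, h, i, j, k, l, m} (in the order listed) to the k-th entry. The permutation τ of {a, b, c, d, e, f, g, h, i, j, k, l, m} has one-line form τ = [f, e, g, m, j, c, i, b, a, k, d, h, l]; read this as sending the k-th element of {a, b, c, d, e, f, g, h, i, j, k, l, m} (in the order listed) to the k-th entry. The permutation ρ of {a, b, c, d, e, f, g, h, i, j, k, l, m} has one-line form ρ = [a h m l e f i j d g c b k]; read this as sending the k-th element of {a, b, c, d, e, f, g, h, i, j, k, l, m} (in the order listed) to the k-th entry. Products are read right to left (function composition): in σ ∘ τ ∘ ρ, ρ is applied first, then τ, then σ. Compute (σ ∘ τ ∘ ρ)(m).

d

Apply the permutations in order: ρ(m) = k, then τ(k) = d, then σ(d) = d. So (σ ∘ τ ∘ ρ)(m) = d.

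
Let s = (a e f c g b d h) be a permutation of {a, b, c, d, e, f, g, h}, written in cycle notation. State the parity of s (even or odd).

odd

The cycle lengths are 8.
A cycle of length ℓ contributes ℓ−1 transpositions, so s is a product of 7 transpositions — odd.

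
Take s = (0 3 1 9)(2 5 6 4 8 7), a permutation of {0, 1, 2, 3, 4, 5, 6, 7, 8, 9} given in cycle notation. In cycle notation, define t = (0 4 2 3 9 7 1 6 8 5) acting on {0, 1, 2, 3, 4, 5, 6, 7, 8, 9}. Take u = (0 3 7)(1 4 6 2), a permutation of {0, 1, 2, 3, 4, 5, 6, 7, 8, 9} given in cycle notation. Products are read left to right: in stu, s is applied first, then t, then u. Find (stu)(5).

Apply the permutations in order: s(5) = 6, then t(6) = 8, then u(8) = 8. So (stu)(5) = 8.

8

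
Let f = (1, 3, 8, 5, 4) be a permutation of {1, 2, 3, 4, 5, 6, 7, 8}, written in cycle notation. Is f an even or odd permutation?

The cycle lengths are 5, 1, 1, 1.
A cycle of length ℓ contributes ℓ−1 transpositions, so f is a product of 4 transpositions — even.

even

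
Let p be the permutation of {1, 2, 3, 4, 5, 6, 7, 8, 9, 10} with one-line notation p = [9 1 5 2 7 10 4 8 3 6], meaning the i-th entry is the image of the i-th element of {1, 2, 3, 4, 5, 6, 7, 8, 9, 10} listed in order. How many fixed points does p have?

The fixed points (elements with p(x) = x) are {8}, so there is 1.

1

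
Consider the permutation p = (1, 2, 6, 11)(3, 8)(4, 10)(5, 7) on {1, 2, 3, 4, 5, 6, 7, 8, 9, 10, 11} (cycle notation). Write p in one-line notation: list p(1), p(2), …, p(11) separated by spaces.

2 6 8 10 7 11 5 3 9 4 1

Reading each image from the cycles: 1→2, 2→6, 3→8, 4→10, 5→7, 6→11, 7→5, 8→3, 9→9, 10→4, 11→1.
So the one-line form is 2 6 8 10 7 11 5 3 9 4 1.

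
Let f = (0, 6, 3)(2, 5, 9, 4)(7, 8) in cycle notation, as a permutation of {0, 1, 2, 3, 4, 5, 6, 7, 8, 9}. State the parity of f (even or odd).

even

The cycle lengths are 4, 3, 2, 1.
A cycle of length ℓ contributes ℓ−1 transpositions, so f is a product of 3 + 2 + 1 = 6 transpositions — even.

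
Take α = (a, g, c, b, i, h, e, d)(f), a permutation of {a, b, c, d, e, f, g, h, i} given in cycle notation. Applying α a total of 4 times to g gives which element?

h

g lies in the 8-cycle (a, g, c, b, i, h, e, d).
Stepping 4 places around the cycle: g → c → b → i → h.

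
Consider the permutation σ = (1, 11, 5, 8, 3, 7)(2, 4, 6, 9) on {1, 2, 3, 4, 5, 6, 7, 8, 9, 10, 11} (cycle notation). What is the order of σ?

The disjoint cycles have lengths 6, 4, 1.
The order of σ is the least common multiple of its cycle lengths: lcm(6, 4) = 12.

12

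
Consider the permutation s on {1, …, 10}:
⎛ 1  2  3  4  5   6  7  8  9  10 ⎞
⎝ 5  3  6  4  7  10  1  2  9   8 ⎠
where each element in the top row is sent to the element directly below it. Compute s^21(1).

1

Tracing 1 → 5 → … returns to 1 after 3 steps, so 1 lies in a 3-cycle (1, 5, 7).
Since the cycle has length 3, s^21 acts on it the same as s^0 (21 mod 3 = 0).
So s^21(1) = 1.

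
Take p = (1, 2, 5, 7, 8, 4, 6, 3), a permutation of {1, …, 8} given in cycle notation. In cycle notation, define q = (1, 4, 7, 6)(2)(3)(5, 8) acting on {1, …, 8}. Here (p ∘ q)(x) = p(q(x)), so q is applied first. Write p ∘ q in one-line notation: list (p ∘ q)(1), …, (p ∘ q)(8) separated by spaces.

6 5 1 8 4 2 3 7

Chase each element through q then p: 1 → 4 → 6; 2 → 2 → 5; 3 → 3 → 1; 4 → 7 → 8; 5 → 8 → 4; 6 → 1 → 2; 7 → 6 → 3; 8 → 5 → 7.
So p ∘ q in one-line form is 6 5 1 8 4 2 3 7.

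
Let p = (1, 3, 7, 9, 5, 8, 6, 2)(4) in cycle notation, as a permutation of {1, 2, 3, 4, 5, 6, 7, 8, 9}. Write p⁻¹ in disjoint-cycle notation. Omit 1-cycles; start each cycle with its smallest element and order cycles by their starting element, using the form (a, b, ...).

Inverting a permutation written in cycle notation just reverses the order within every cycle.
After reversing and putting each cycle's least element first, p⁻¹ = (1, 2, 6, 8, 5, 9, 7, 3).

(1, 2, 6, 8, 5, 9, 7, 3)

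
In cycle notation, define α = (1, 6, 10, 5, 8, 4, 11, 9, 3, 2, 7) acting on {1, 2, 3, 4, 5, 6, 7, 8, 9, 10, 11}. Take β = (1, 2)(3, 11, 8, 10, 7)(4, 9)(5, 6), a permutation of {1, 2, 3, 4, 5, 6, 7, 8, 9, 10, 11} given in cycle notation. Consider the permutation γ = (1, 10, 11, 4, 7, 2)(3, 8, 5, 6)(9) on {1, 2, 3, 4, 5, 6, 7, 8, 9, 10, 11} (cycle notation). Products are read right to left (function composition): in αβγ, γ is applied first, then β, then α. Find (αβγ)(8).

Apply the permutations in order: γ(8) = 5, then β(5) = 6, then α(6) = 10. So (αβγ)(8) = 10.

10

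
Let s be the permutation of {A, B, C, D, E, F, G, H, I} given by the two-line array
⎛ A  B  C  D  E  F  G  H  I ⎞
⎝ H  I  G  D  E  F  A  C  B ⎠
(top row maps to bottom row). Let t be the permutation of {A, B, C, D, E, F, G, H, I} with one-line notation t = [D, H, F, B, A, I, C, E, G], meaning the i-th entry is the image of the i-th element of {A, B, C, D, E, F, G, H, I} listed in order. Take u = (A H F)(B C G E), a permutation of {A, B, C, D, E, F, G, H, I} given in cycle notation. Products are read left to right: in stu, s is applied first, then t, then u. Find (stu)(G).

D

Apply the permutations in order: s(G) = A, then t(A) = D, then u(D) = D. So (stu)(G) = D.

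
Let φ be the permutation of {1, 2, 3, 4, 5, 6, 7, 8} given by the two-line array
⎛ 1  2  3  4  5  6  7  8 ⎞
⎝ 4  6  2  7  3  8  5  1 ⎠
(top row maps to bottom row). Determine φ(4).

7

The entry below 4 in the array is 7, so φ(4) = 7.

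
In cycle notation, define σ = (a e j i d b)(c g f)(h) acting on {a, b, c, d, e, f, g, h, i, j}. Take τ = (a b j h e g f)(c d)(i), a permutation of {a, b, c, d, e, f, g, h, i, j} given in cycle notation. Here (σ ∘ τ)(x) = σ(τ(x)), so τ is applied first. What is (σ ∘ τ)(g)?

c

(σ ∘ τ)(g) = σ(τ(g)). τ(g) = f, then σ(f) = c. So (σ ∘ τ)(g) = c.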